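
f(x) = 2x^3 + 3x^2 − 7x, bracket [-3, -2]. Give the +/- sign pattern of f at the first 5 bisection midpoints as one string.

m = -2.5, f(m) = 5 (+); new bracket [-3, -2.5]
m = -2.75, f(m) = 0.34375 (+); new bracket [-3, -2.75]
m = -2.875, f(m) = -2.605469 (−); new bracket [-2.875, -2.75]
m = -2.8125, f(m) = -1.0767 (−); new bracket [-2.8125, -2.75]
m = -2.78125, f(m) = -0.3531 (−); new bracket [-2.78125, -2.75]

++---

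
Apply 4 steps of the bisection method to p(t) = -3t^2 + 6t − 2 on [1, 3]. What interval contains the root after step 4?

midpoint 2: p = -2 < 0 → [1, 2]
midpoint 1.5: p = 0.25 > 0 → [1.5, 2]
midpoint 1.75: p = -0.6875 < 0 → [1.5, 1.75]
midpoint 1.625: p = -0.1719 < 0 → [1.5, 1.625]

[1.5, 1.625]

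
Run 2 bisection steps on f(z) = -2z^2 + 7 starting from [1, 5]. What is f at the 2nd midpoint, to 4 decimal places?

-1.0000

midpoint 3: f = -11 < 0 → [1, 3]
midpoint 2: f = -1 < 0 → [1, 2]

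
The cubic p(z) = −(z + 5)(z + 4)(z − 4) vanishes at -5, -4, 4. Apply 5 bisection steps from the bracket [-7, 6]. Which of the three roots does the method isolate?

p(-0.5) = 70.875 > 0, so the root lies in [-0.5, 6]
p(2.75) = 65.390625 > 0, so the root lies in [2.75, 6]
p(4.375) = -29.443359 < 0, so the root lies in [2.75, 4.375]
p(3.5625) = 28.3298 > 0, so the root lies in [3.5625, 4.375]
p(3.96875) = 2.2334 > 0, so the root lies in [3.96875, 4.375]

4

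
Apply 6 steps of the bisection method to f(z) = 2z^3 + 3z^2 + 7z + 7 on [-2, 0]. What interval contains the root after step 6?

midpoint -1: f = 1 > 0 → [-2, -1]
midpoint -1.5: f = -3.5 < 0 → [-1.5, -1]
midpoint -1.25: f = -0.96875 < 0 → [-1.25, -1]
midpoint -1.125: f = 0.0742 > 0 → [-1.25, -1.125]
midpoint -1.1875: f = -0.4312 < 0 → [-1.1875, -1.125]
midpoint -1.15625: f = -0.1746 < 0 → [-1.15625, -1.125]

[-1.15625, -1.125]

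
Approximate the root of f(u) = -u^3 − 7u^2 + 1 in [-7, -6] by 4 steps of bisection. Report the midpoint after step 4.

-6.9375

m = -6.5, f(m) = -20.125 (−); new bracket [-7, -6.5]
m = -6.75, f(m) = -10.390625 (−); new bracket [-7, -6.75]
m = -6.875, f(m) = -4.908203 (−); new bracket [-7, -6.875]
m = -6.9375, f(m) = -2.0081 (−); new bracket [-7, -6.9375]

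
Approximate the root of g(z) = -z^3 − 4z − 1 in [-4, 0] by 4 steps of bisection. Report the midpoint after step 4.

m = -2, g(m) = 15 (+); new bracket [-2, 0]
m = -1, g(m) = 4 (+); new bracket [-1, 0]
m = -0.5, g(m) = 1.125 (+); new bracket [-0.5, 0]
m = -0.25, g(m) = 0.0156 (+); new bracket [-0.25, 0]

-0.25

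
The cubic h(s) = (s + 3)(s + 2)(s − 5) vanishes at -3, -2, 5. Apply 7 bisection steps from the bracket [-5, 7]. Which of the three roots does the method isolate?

m = 1, h(m) = -48 (−); new bracket [1, 7]
m = 4, h(m) = -42 (−); new bracket [4, 7]
m = 5.5, h(m) = 31.875 (+); new bracket [4, 5.5]
m = 4.75, h(m) = -13.0781 (−); new bracket [4.75, 5.5]
m = 5.125, h(m) = 7.2363 (+); new bracket [4.75, 5.125]
m = 4.9375, h(m) = -3.4417 (−); new bracket [4.9375, 5.125]
m = 5.03125, h(m) = 1.7647 (+); new bracket [4.9375, 5.03125]

5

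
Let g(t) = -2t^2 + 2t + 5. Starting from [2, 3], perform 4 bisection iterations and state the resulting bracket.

g(2.5) = -2.5 < 0, so the root lies in [2, 2.5]
g(2.25) = -0.625 < 0, so the root lies in [2, 2.25]
g(2.125) = 0.21875 > 0, so the root lies in [2.125, 2.25]
g(2.1875) = -0.1953 < 0, so the root lies in [2.125, 2.1875]

[2.125, 2.1875]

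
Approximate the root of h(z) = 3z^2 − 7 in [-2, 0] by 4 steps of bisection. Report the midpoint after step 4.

-1.625

z = -1 gives h = -4, negative; keep [-2, -1]
z = -1.5 gives h = -0.25, negative; keep [-2, -1.5]
z = -1.75 gives h = 2.1875, positive; keep [-1.75, -1.5]
z = -1.625 gives h = 0.9219, positive; keep [-1.625, -1.5]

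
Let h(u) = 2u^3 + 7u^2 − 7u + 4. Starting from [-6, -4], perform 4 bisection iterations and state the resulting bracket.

[-4.5, -4.375]

m = -5, h(m) = -36 (−); new bracket [-5, -4]
m = -4.5, h(m) = -5 (−); new bracket [-4.5, -4]
m = -4.25, h(m) = 6.65625 (+); new bracket [-4.5, -4.25]
m = -4.375, h(m) = 1.1289 (+); new bracket [-4.5, -4.375]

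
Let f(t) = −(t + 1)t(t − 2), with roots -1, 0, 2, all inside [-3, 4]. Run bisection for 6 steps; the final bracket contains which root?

midpoint 0.5: f = 1.125 > 0 → [0.5, 4]
midpoint 2.25: f = -1.828125 < 0 → [0.5, 2.25]
midpoint 1.375: f = 2.041016 > 0 → [1.375, 2.25]
midpoint 1.8125: f = 0.9558 > 0 → [1.8125, 2.25]
midpoint 2.03125: f = -0.1924 < 0 → [1.8125, 2.03125]
midpoint 1.921875: f = 0.4387 > 0 → [1.921875, 2.03125]

2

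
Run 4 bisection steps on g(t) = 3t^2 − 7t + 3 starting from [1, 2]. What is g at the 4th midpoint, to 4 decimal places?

0.1680

g(1.5) = -0.75 < 0, so the root lies in [1.5, 2]
g(1.75) = -0.0625 < 0, so the root lies in [1.75, 2]
g(1.875) = 0.421875 > 0, so the root lies in [1.75, 1.875]
g(1.8125) = 0.168 > 0, so the root lies in [1.75, 1.8125]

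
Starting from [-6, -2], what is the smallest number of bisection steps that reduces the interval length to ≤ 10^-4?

Width after n steps is 4/2^n. Need 2^n ≥ 4/10^-4 = 40000.
2^15 = 32768 < 40000 ≤ 2^16 = 65536, so n = 16.

16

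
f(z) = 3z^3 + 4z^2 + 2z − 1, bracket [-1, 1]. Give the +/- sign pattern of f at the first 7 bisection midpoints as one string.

m = 0, f(m) = -1 (−); new bracket [0, 1]
m = 0.5, f(m) = 1.375 (+); new bracket [0, 0.5]
m = 0.25, f(m) = -0.203125 (−); new bracket [0.25, 0.5]
m = 0.375, f(m) = 0.4707 (+); new bracket [0.25, 0.375]
m = 0.3125, f(m) = 0.1072 (+); new bracket [0.25, 0.3125]
m = 0.28125, f(m) = -0.0544 (−); new bracket [0.28125, 0.3125]
m = 0.296875, f(m) = 0.0248 (+); new bracket [0.28125, 0.296875]

-+-++-+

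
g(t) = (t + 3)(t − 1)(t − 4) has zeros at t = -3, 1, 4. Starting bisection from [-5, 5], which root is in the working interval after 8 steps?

-3

m = 0, g(m) = 12 (+); new bracket [-5, 0]
m = -2.5, g(m) = 11.375 (+); new bracket [-5, -2.5]
m = -3.75, g(m) = -27.609375 (−); new bracket [-3.75, -2.5]
m = -3.125, g(m) = -3.6738 (−); new bracket [-3.125, -2.5]
m = -2.8125, g(m) = 4.8699 (+); new bracket [-3.125, -2.8125]
m = -2.96875, g(m) = 0.8643 (+); new bracket [-3.125, -2.96875]
m = -3.046875, g(m) = -1.3368 (−); new bracket [-3.046875, -2.96875]
m = -3.0078125, g(m) = -0.2194 (−); new bracket [-3.0078125, -2.96875]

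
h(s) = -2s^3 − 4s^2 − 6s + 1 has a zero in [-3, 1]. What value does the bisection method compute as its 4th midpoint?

s = -1 gives h = 5, positive; keep [-1, 1]
s = 0 gives h = 1, positive; keep [0, 1]
s = 0.5 gives h = -3.25, negative; keep [0, 0.5]
s = 0.25 gives h = -0.7812, negative; keep [0, 0.25]

0.25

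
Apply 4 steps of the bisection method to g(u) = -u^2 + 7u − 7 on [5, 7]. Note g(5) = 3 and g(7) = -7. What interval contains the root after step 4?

midpoint 6: g = -1 < 0 → [5, 6]
midpoint 5.5: g = 1.25 > 0 → [5.5, 6]
midpoint 5.75: g = 0.1875 > 0 → [5.75, 6]
midpoint 5.875: g = -0.3906 < 0 → [5.75, 5.875]

[5.75, 5.875]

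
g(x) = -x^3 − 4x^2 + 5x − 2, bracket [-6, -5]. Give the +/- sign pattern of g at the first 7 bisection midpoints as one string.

+++-+++

g(-5.5) = 15.875 > 0, so the root lies in [-5.5, -5]
g(-5.25) = 6.203125 > 0, so the root lies in [-5.25, -5]
g(-5.125) = 1.923828 > 0, so the root lies in [-5.125, -5]
g(-5.0625) = -0.0818 < 0, so the root lies in [-5.125, -5.0625]
g(-5.09375) = 0.91 > 0, so the root lies in [-5.09375, -5.0625]
g(-5.078125) = 0.4114 > 0, so the root lies in [-5.078125, -5.0625]
g(-5.0703125) = 0.1641 > 0, so the root lies in [-5.0703125, -5.0625]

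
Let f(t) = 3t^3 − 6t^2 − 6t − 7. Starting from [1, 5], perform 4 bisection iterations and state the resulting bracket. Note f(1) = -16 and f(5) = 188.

t = 3 gives f = 2, positive; keep [1, 3]
t = 2 gives f = -19, negative; keep [2, 3]
t = 2.5 gives f = -12.625, negative; keep [2.5, 3]
t = 2.75 gives f = -6.4844, negative; keep [2.75, 3]

[2.75, 3]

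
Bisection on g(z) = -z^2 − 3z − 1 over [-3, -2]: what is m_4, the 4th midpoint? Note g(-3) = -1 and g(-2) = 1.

g(-2.5) = 0.25 > 0, so the root lies in [-3, -2.5]
g(-2.75) = -0.3125 < 0, so the root lies in [-2.75, -2.5]
g(-2.625) = -0.015625 < 0, so the root lies in [-2.625, -2.5]
g(-2.5625) = 0.1211 > 0, so the root lies in [-2.625, -2.5625]

-2.5625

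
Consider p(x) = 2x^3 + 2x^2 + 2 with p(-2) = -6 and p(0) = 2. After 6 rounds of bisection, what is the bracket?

m = -1, p(m) = 2 (+); new bracket [-2, -1]
m = -1.5, p(m) = -0.25 (−); new bracket [-1.5, -1]
m = -1.25, p(m) = 1.21875 (+); new bracket [-1.5, -1.25]
m = -1.375, p(m) = 0.582 (+); new bracket [-1.5, -1.375]
m = -1.4375, p(m) = 0.1919 (+); new bracket [-1.5, -1.4375]
m = -1.46875, p(m) = -0.0224 (−); new bracket [-1.46875, -1.4375]

[-1.46875, -1.4375]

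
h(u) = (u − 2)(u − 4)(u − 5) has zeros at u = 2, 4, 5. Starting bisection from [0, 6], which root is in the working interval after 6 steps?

u = 3 gives h = 2, positive; keep [0, 3]
u = 1.5 gives h = -4.375, negative; keep [1.5, 3]
u = 2.25 gives h = 1.203125, positive; keep [1.5, 2.25]
u = 1.875 gives h = -0.8301, negative; keep [1.875, 2.25]
u = 2.0625 gives h = 0.3557, positive; keep [1.875, 2.0625]
u = 1.96875 gives h = -0.1924, negative; keep [1.96875, 2.0625]

2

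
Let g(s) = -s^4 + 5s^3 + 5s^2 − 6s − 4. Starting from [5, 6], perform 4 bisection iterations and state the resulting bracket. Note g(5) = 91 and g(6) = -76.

[5.625, 5.6875]

m = 5.5, g(m) = 31.0625 (+); new bracket [5.5, 6]
m = 5.75, g(m) = -15.769531 (−); new bracket [5.5, 5.75]
m = 5.625, g(m) = 9.216553 (+); new bracket [5.625, 5.75]
m = 5.6875, g(m) = -2.8711 (−); new bracket [5.625, 5.6875]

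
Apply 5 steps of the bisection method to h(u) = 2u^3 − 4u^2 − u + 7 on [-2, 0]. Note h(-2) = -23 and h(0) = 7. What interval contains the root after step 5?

m = -1, h(m) = 2 (+); new bracket [-2, -1]
m = -1.5, h(m) = -7.25 (−); new bracket [-1.5, -1]
m = -1.25, h(m) = -1.90625 (−); new bracket [-1.25, -1]
m = -1.125, h(m) = 0.2148 (+); new bracket [-1.25, -1.125]
m = -1.1875, h(m) = -0.8022 (−); new bracket [-1.1875, -1.125]

[-1.1875, -1.125]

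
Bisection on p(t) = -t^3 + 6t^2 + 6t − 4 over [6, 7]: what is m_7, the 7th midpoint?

6.7890625

midpoint 6.5: p = 13.875 > 0 → [6.5, 7]
midpoint 6.75: p = 2.328125 > 0 → [6.75, 7]
midpoint 6.875: p = -4.107422 < 0 → [6.75, 6.875]
midpoint 6.8125: p = -0.8333 < 0 → [6.75, 6.8125]
midpoint 6.78125: p = 0.7614 > 0 → [6.78125, 6.8125]
midpoint 6.796875: p = -0.0324 < 0 → [6.78125, 6.796875]
midpoint 6.7890625: p = 0.3654 > 0 → [6.7890625, 6.796875]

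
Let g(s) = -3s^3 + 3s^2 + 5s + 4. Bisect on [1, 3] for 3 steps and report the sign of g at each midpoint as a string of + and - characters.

+--

midpoint 2: g = 2 > 0 → [2, 3]
midpoint 2.5: g = -11.625 < 0 → [2, 2.5]
midpoint 2.25: g = -3.734375 < 0 → [2, 2.25]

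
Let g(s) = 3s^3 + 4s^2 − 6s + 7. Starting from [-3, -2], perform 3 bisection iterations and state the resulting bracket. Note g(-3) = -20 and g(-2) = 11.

midpoint -2.5: g = 0.125 > 0 → [-3, -2.5]
midpoint -2.75: g = -8.640625 < 0 → [-2.75, -2.5]
midpoint -2.625: g = -3.951172 < 0 → [-2.625, -2.5]

[-2.625, -2.5]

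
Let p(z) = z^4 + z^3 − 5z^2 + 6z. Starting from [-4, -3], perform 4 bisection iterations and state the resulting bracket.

z = -3.5 gives p = 24.9375, positive; keep [-3.5, -3]
z = -3.25 gives p = 4.925781, positive; keep [-3.25, -3]
z = -3.125 gives p = -2.728271, negative; keep [-3.25, -3.125]
z = -3.1875 gives p = 0.9175, positive; keep [-3.1875, -3.125]

[-3.1875, -3.125]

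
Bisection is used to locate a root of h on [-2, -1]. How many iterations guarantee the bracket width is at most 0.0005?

11

Width after n steps is 1/2^n. Need 2^n ≥ 1/0.0005 = 2000.
2^10 = 1024 < 2000 ≤ 2^11 = 2048, so n = 11.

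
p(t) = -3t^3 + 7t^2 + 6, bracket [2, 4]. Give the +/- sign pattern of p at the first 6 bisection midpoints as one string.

-+--++

m = 3, p(m) = -12 (−); new bracket [2, 3]
m = 2.5, p(m) = 2.875 (+); new bracket [2.5, 3]
m = 2.75, p(m) = -3.453125 (−); new bracket [2.5, 2.75]
m = 2.625, p(m) = -0.0293 (−); new bracket [2.5, 2.625]
m = 2.5625, p(m) = 1.4856 (+); new bracket [2.5625, 2.625]
m = 2.59375, p(m) = 0.7441 (+); new bracket [2.59375, 2.625]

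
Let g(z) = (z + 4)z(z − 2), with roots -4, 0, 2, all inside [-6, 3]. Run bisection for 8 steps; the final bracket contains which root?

m = -1.5, g(m) = 13.125 (+); new bracket [-6, -1.5]
m = -3.75, g(m) = 5.390625 (+); new bracket [-6, -3.75]
m = -4.875, g(m) = -29.326172 (−); new bracket [-4.875, -3.75]
m = -4.3125, g(m) = -8.5071 (−); new bracket [-4.3125, -3.75]
m = -4.03125, g(m) = -0.7598 (−); new bracket [-4.03125, -3.75]
m = -3.890625, g(m) = 2.5067 (+); new bracket [-4.03125, -3.890625]
m = -3.9609375, g(m) = 0.9223 (+); new bracket [-4.03125, -3.9609375]
m = -3.99609375, g(m) = 0.0936 (+); new bracket [-4.03125, -3.99609375]

-4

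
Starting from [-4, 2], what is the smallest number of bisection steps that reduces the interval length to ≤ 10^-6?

23

Width after n steps is 6/2^n. Need 2^n ≥ 6/10^-6 = 6000000.
2^22 = 4194304 < 6000000 ≤ 2^23 = 8388608, so n = 23.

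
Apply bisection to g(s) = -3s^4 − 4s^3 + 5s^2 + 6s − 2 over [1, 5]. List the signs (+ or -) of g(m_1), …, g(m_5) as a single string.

----+

s = 3 gives g = -290, negative; keep [1, 3]
s = 2 gives g = -50, negative; keep [1, 2]
s = 1.5 gives g = -10.4375, negative; keep [1, 1.5]
s = 1.25 gives g = -1.8242, negative; keep [1, 1.25]
s = 1.125 gives g = 0.5774, positive; keep [1.125, 1.25]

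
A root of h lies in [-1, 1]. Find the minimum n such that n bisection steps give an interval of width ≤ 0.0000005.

Width after n steps is 2/2^n. Need 2^n ≥ 2/0.0000005 = 4000000.
2^21 = 2097152 < 4000000 ≤ 2^22 = 4194304, so n = 22.

22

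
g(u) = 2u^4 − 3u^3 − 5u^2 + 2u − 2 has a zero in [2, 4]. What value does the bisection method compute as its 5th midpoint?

2.4375

midpoint 3: g = 40 > 0 → [2, 3]
midpoint 2.5: g = 3 > 0 → [2, 2.5]
midpoint 2.25: g = -5.726562 < 0 → [2.25, 2.5]
midpoint 2.375: g = -2.0093 < 0 → [2.375, 2.5]
midpoint 2.4375: g = 0.3221 > 0 → [2.375, 2.4375]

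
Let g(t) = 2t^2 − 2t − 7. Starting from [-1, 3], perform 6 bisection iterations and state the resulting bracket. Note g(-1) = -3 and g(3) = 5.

[2.375, 2.4375]

m = 1, g(m) = -7 (−); new bracket [1, 3]
m = 2, g(m) = -3 (−); new bracket [2, 3]
m = 2.5, g(m) = 0.5 (+); new bracket [2, 2.5]
m = 2.25, g(m) = -1.375 (−); new bracket [2.25, 2.5]
m = 2.375, g(m) = -0.4688 (−); new bracket [2.375, 2.5]
m = 2.4375, g(m) = 0.0078 (+); new bracket [2.375, 2.4375]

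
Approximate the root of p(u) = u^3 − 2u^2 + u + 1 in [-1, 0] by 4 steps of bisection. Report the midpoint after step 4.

u = -0.5 gives p = -0.125, negative; keep [-0.5, 0]
u = -0.25 gives p = 0.609375, positive; keep [-0.5, -0.25]
u = -0.375 gives p = 0.291016, positive; keep [-0.5, -0.375]
u = -0.4375 gives p = 0.0959, positive; keep [-0.5, -0.4375]

-0.4375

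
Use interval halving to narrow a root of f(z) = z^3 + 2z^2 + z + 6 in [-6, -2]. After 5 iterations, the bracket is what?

midpoint -4: f = -30 < 0 → [-4, -2]
midpoint -3: f = -6 < 0 → [-3, -2]
midpoint -2.5: f = 0.375 > 0 → [-3, -2.5]
midpoint -2.75: f = -2.4219 < 0 → [-2.75, -2.5]
midpoint -2.625: f = -0.9316 < 0 → [-2.625, -2.5]

[-2.625, -2.5]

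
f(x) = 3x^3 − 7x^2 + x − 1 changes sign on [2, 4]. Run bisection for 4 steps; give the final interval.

midpoint 3: f = 20 > 0 → [2, 3]
midpoint 2.5: f = 4.625 > 0 → [2, 2.5]
midpoint 2.25: f = -0.015625 < 0 → [2.25, 2.5]
midpoint 2.375: f = 2.0801 > 0 → [2.25, 2.375]

[2.25, 2.375]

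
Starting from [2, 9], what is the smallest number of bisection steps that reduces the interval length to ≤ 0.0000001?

Width after n steps is 7/2^n. Need 2^n ≥ 7/0.0000001 = 70000000.
2^26 = 67108864 < 70000000 ≤ 2^27 = 134217728, so n = 27.

27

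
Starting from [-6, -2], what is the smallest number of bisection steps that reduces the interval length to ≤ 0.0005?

13

Width after n steps is 4/2^n. Need 2^n ≥ 4/0.0005 = 8000.
2^12 = 4096 < 8000 ≤ 2^13 = 8192, so n = 13.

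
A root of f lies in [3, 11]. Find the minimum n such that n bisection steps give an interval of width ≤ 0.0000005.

Width after n steps is 8/2^n. Need 2^n ≥ 8/0.0000005 = 16000000.
2^23 = 8388608 < 16000000 ≤ 2^24 = 16777216, so n = 24.

24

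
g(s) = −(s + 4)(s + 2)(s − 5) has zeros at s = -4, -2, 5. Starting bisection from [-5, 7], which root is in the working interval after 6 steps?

s = 1 gives g = 60, positive; keep [1, 7]
s = 4 gives g = 48, positive; keep [4, 7]
s = 5.5 gives g = -35.625, negative; keep [4, 5.5]
s = 4.75 gives g = 14.7656, positive; keep [4.75, 5.5]
s = 5.125 gives g = -8.127, negative; keep [4.75, 5.125]
s = 4.9375 gives g = 3.8752, positive; keep [4.9375, 5.125]

5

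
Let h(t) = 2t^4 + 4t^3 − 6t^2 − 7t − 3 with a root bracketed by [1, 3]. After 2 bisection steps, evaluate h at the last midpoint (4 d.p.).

-3.3750

t = 2 gives h = 23, positive; keep [1, 2]
t = 1.5 gives h = -3.375, negative; keep [1.5, 2]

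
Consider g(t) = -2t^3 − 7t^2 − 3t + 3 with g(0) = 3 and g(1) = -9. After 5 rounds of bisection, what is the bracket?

[0.4375, 0.46875]

g(0.5) = -0.5 < 0, so the root lies in [0, 0.5]
g(0.25) = 1.78125 > 0, so the root lies in [0.25, 0.5]
g(0.375) = 0.785156 > 0, so the root lies in [0.375, 0.5]
g(0.4375) = 0.1802 > 0, so the root lies in [0.4375, 0.5]
g(0.46875) = -0.1503 < 0, so the root lies in [0.4375, 0.46875]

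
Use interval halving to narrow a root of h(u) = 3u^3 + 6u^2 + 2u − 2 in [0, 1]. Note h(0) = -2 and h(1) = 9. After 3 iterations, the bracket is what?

midpoint 0.5: h = 0.875 > 0 → [0, 0.5]
midpoint 0.25: h = -1.078125 < 0 → [0.25, 0.5]
midpoint 0.375: h = -0.248047 < 0 → [0.375, 0.5]

[0.375, 0.5]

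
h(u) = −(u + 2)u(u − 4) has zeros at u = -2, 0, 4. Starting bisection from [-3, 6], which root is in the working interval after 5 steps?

h(1.5) = 13.125 > 0, so the root lies in [1.5, 6]
h(3.75) = 5.390625 > 0, so the root lies in [3.75, 6]
h(4.875) = -29.326172 < 0, so the root lies in [3.75, 4.875]
h(4.3125) = -8.5071 < 0, so the root lies in [3.75, 4.3125]
h(4.03125) = -0.7598 < 0, so the root lies in [3.75, 4.03125]

4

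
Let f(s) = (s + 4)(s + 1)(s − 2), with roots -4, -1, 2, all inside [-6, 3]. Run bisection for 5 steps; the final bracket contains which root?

m = -1.5, f(m) = 4.375 (+); new bracket [-6, -1.5]
m = -3.75, f(m) = 3.953125 (+); new bracket [-6, -3.75]
m = -4.875, f(m) = -23.310547 (−); new bracket [-4.875, -3.75]
m = -4.3125, f(m) = -6.5344 (−); new bracket [-4.3125, -3.75]
m = -4.03125, f(m) = -0.5713 (−); new bracket [-4.03125, -3.75]

-4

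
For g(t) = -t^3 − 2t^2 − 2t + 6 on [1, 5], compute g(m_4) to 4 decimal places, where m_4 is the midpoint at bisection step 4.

-1.5781

m = 3, g(m) = -45 (−); new bracket [1, 3]
m = 2, g(m) = -14 (−); new bracket [1, 2]
m = 1.5, g(m) = -4.875 (−); new bracket [1, 1.5]
m = 1.25, g(m) = -1.5781 (−); new bracket [1, 1.25]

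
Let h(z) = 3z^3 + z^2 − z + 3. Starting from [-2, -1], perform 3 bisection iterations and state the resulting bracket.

m = -1.5, h(m) = -3.375 (−); new bracket [-1.5, -1]
m = -1.25, h(m) = -0.046875 (−); new bracket [-1.25, -1]
m = -1.125, h(m) = 1.119141 (+); new bracket [-1.25, -1.125]

[-1.25, -1.125]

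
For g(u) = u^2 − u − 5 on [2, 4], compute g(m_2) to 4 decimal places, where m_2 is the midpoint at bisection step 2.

-1.2500

midpoint 3: g = 1 > 0 → [2, 3]
midpoint 2.5: g = -1.25 < 0 → [2.5, 3]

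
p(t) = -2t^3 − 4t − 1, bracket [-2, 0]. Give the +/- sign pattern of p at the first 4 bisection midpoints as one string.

m = -1, p(m) = 5 (+); new bracket [-1, 0]
m = -0.5, p(m) = 1.25 (+); new bracket [-0.5, 0]
m = -0.25, p(m) = 0.03125 (+); new bracket [-0.25, 0]
m = -0.125, p(m) = -0.4961 (−); new bracket [-0.25, -0.125]

+++-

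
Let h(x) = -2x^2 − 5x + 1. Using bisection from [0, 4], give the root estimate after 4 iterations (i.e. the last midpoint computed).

0.25

midpoint 2: h = -17 < 0 → [0, 2]
midpoint 1: h = -6 < 0 → [0, 1]
midpoint 0.5: h = -2 < 0 → [0, 0.5]
midpoint 0.25: h = -0.375 < 0 → [0, 0.25]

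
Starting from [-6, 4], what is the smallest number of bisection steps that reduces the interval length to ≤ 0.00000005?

Width after n steps is 10/2^n. Need 2^n ≥ 10/0.00000005 = 200000000.
2^27 = 134217728 < 200000000 ≤ 2^28 = 268435456, so n = 28.

28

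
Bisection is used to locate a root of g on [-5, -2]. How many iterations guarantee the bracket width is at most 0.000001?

22

Width after n steps is 3/2^n. Need 2^n ≥ 3/0.000001 = 3000000.
2^21 = 2097152 < 3000000 ≤ 2^22 = 4194304, so n = 22.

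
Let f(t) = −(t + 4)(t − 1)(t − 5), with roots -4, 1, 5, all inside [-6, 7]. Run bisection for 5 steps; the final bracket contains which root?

midpoint 0.5: f = -10.125 < 0 → [-6, 0.5]
midpoint -2.75: f = -36.328125 < 0 → [-6, -2.75]
midpoint -4.375: f = 18.896484 > 0 → [-4.375, -2.75]
midpoint -3.5625: f = -17.0916 < 0 → [-4.375, -3.5625]
midpoint -3.96875: f = -1.3926 < 0 → [-4.375, -3.96875]

-4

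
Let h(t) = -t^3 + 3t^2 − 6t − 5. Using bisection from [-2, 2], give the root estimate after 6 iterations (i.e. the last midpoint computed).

midpoint 0: h = -5 < 0 → [-2, 0]
midpoint -1: h = 5 > 0 → [-1, 0]
midpoint -0.5: h = -1.125 < 0 → [-1, -0.5]
midpoint -0.75: h = 1.6094 > 0 → [-0.75, -0.5]
midpoint -0.625: h = 0.166 > 0 → [-0.625, -0.5]
midpoint -0.5625: h = -0.4978 < 0 → [-0.625, -0.5625]

-0.5625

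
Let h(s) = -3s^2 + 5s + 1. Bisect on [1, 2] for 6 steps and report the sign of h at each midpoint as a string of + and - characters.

++-++-

m = 1.5, h(m) = 1.75 (+); new bracket [1.5, 2]
m = 1.75, h(m) = 0.5625 (+); new bracket [1.75, 2]
m = 1.875, h(m) = -0.171875 (−); new bracket [1.75, 1.875]
m = 1.8125, h(m) = 0.207 (+); new bracket [1.8125, 1.875]
m = 1.84375, h(m) = 0.0205 (+); new bracket [1.84375, 1.875]
m = 1.859375, h(m) = -0.075 (−); new bracket [1.84375, 1.859375]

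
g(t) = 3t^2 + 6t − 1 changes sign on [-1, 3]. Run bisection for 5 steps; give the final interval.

midpoint 1: g = 8 > 0 → [-1, 1]
midpoint 0: g = -1 < 0 → [0, 1]
midpoint 0.5: g = 2.75 > 0 → [0, 0.5]
midpoint 0.25: g = 0.6875 > 0 → [0, 0.25]
midpoint 0.125: g = -0.2031 < 0 → [0.125, 0.25]

[0.125, 0.25]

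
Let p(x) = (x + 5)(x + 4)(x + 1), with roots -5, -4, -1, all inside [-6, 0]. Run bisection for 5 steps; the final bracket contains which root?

-1

p(-3) = -4 < 0, so the root lies in [-3, 0]
p(-1.5) = -4.375 < 0, so the root lies in [-1.5, 0]
p(-0.75) = 3.453125 > 0, so the root lies in [-1.5, -0.75]
p(-1.125) = -1.3926 < 0, so the root lies in [-1.125, -0.75]
p(-0.9375) = 0.7776 > 0, so the root lies in [-1.125, -0.9375]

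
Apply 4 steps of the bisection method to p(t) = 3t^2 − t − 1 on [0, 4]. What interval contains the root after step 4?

t = 2 gives p = 9, positive; keep [0, 2]
t = 1 gives p = 1, positive; keep [0, 1]
t = 0.5 gives p = -0.75, negative; keep [0.5, 1]
t = 0.75 gives p = -0.0625, negative; keep [0.75, 1]

[0.75, 1]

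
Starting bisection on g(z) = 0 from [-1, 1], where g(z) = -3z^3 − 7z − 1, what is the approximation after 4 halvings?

-0.125

z = 0 gives g = -1, negative; keep [-1, 0]
z = -0.5 gives g = 2.875, positive; keep [-0.5, 0]
z = -0.25 gives g = 0.796875, positive; keep [-0.25, 0]
z = -0.125 gives g = -0.1191, negative; keep [-0.25, -0.125]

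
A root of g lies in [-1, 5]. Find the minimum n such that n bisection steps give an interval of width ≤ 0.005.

Width after n steps is 6/2^n. Need 2^n ≥ 6/0.005 = 1200.
2^10 = 1024 < 1200 ≤ 2^11 = 2048, so n = 11.

11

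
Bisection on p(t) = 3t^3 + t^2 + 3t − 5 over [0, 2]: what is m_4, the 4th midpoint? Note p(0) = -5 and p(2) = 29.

0.875

t = 1 gives p = 2, positive; keep [0, 1]
t = 0.5 gives p = -2.875, negative; keep [0.5, 1]
t = 0.75 gives p = -0.921875, negative; keep [0.75, 1]
t = 0.875 gives p = 0.4004, positive; keep [0.75, 0.875]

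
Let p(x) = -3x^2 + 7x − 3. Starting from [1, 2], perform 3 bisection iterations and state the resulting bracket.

m = 1.5, p(m) = 0.75 (+); new bracket [1.5, 2]
m = 1.75, p(m) = 0.0625 (+); new bracket [1.75, 2]
m = 1.875, p(m) = -0.421875 (−); new bracket [1.75, 1.875]

[1.75, 1.875]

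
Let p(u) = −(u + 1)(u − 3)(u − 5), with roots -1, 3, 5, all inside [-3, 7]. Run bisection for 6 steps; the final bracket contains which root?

-1

u = 2 gives p = -9, negative; keep [-3, 2]
u = -0.5 gives p = -9.625, negative; keep [-3, -0.5]
u = -1.75 gives p = 24.046875, positive; keep [-1.75, -0.5]
u = -1.125 gives p = 3.1582, positive; keep [-1.125, -0.5]
u = -0.8125 gives p = -4.155, negative; keep [-1.125, -0.8125]
u = -0.96875 gives p = -0.7403, negative; keep [-1.125, -0.96875]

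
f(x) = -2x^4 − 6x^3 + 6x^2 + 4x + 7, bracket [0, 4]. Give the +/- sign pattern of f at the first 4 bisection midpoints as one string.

-+-+

x = 2 gives f = -41, negative; keep [0, 2]
x = 1 gives f = 9, positive; keep [1, 2]
x = 1.5 gives f = -3.875, negative; keep [1, 1.5]
x = 1.25 gives f = 4.7734, positive; keep [1.25, 1.5]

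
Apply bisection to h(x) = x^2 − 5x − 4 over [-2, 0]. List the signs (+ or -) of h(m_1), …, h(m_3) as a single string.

+-+

m = -1, h(m) = 2 (+); new bracket [-1, 0]
m = -0.5, h(m) = -1.25 (−); new bracket [-1, -0.5]
m = -0.75, h(m) = 0.3125 (+); new bracket [-0.75, -0.5]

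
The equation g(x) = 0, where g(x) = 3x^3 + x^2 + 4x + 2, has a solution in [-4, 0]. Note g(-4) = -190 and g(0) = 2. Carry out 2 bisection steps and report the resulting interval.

g(-2) = -26 < 0, so the root lies in [-2, 0]
g(-1) = -4 < 0, so the root lies in [-1, 0]

[-1, 0]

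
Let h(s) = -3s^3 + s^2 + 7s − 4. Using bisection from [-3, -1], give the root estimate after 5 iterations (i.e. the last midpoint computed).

midpoint -2: h = 10 > 0 → [-2, -1]
midpoint -1.5: h = -2.125 < 0 → [-2, -1.5]
midpoint -1.75: h = 2.890625 > 0 → [-1.75, -1.5]
midpoint -1.625: h = 0.1387 > 0 → [-1.625, -1.5]
midpoint -1.5625: h = -1.052 < 0 → [-1.625, -1.5625]

-1.5625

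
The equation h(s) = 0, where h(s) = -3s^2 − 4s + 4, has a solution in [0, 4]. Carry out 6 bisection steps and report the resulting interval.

m = 2, h(m) = -16 (−); new bracket [0, 2]
m = 1, h(m) = -3 (−); new bracket [0, 1]
m = 0.5, h(m) = 1.25 (+); new bracket [0.5, 1]
m = 0.75, h(m) = -0.6875 (−); new bracket [0.5, 0.75]
m = 0.625, h(m) = 0.3281 (+); new bracket [0.625, 0.75]
m = 0.6875, h(m) = -0.168 (−); new bracket [0.625, 0.6875]

[0.625, 0.6875]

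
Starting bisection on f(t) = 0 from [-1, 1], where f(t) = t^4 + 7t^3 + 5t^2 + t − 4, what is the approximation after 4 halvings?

t = 0 gives f = -4, negative; keep [0, 1]
t = 0.5 gives f = -1.3125, negative; keep [0.5, 1]
t = 0.75 gives f = 2.832031, positive; keep [0.5, 0.75]
t = 0.625 gives f = 0.4397, positive; keep [0.5, 0.625]

0.625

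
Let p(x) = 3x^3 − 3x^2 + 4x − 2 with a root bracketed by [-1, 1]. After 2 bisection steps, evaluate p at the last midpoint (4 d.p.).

-0.3750

midpoint 0: p = -2 < 0 → [0, 1]
midpoint 0.5: p = -0.375 < 0 → [0.5, 1]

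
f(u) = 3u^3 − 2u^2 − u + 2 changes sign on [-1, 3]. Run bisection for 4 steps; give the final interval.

m = 1, f(m) = 2 (+); new bracket [-1, 1]
m = 0, f(m) = 2 (+); new bracket [-1, 0]
m = -0.5, f(m) = 1.625 (+); new bracket [-1, -0.5]
m = -0.75, f(m) = 0.3594 (+); new bracket [-1, -0.75]

[-1, -0.75]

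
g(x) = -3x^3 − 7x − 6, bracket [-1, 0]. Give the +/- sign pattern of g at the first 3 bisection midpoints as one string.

-+-

x = -0.5 gives g = -2.125, negative; keep [-1, -0.5]
x = -0.75 gives g = 0.515625, positive; keep [-0.75, -0.5]
x = -0.625 gives g = -0.892578, negative; keep [-0.75, -0.625]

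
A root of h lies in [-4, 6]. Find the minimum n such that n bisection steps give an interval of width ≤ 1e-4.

Width after n steps is 10/2^n. Need 2^n ≥ 10/1e-4 = 100000.
2^16 = 65536 < 100000 ≤ 2^17 = 131072, so n = 17.

17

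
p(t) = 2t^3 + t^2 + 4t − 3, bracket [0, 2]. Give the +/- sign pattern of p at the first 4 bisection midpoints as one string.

+-++

p(1) = 4 > 0, so the root lies in [0, 1]
p(0.5) = -0.5 < 0, so the root lies in [0.5, 1]
p(0.75) = 1.40625 > 0, so the root lies in [0.5, 0.75]
p(0.625) = 0.3789 > 0, so the root lies in [0.5, 0.625]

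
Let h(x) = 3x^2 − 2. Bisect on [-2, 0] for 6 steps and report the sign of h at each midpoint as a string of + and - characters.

midpoint -1: h = 1 > 0 → [-1, 0]
midpoint -0.5: h = -1.25 < 0 → [-1, -0.5]
midpoint -0.75: h = -0.3125 < 0 → [-1, -0.75]
midpoint -0.875: h = 0.2969 > 0 → [-0.875, -0.75]
midpoint -0.8125: h = -0.0195 < 0 → [-0.875, -0.8125]
midpoint -0.84375: h = 0.1357 > 0 → [-0.84375, -0.8125]

+--+-+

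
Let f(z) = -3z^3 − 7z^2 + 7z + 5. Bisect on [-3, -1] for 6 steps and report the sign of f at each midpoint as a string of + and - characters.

----+-

f(-2) = -13 < 0, so the root lies in [-3, -2]
f(-2.5) = -9.375 < 0, so the root lies in [-3, -2.5]
f(-2.75) = -4.796875 < 0, so the root lies in [-3, -2.75]
f(-2.875) = -1.6934 < 0, so the root lies in [-3, -2.875]
f(-2.9375) = 0.0774 > 0, so the root lies in [-2.9375, -2.875]
f(-2.90625) = -0.8267 < 0, so the root lies in [-2.9375, -2.90625]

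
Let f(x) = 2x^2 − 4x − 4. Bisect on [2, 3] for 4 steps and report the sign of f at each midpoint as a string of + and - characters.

-+--

m = 2.5, f(m) = -1.5 (−); new bracket [2.5, 3]
m = 2.75, f(m) = 0.125 (+); new bracket [2.5, 2.75]
m = 2.625, f(m) = -0.71875 (−); new bracket [2.625, 2.75]
m = 2.6875, f(m) = -0.3047 (−); new bracket [2.6875, 2.75]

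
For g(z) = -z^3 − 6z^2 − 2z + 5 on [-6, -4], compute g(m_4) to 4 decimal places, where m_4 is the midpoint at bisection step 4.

-2.3066

g(-5) = -10 < 0, so the root lies in [-6, -5]
g(-5.5) = 0.875 > 0, so the root lies in [-5.5, -5]
g(-5.25) = -5.171875 < 0, so the root lies in [-5.5, -5.25]
g(-5.375) = -2.3066 < 0, so the root lies in [-5.5, -5.375]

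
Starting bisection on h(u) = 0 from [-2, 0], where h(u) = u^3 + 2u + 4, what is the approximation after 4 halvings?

-1.125

midpoint -1: h = 1 > 0 → [-2, -1]
midpoint -1.5: h = -2.375 < 0 → [-1.5, -1]
midpoint -1.25: h = -0.453125 < 0 → [-1.25, -1]
midpoint -1.125: h = 0.3262 > 0 → [-1.25, -1.125]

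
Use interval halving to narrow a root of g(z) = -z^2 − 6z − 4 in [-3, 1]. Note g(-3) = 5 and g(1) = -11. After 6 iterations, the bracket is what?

[-0.8125, -0.75]

z = -1 gives g = 1, positive; keep [-1, 1]
z = 0 gives g = -4, negative; keep [-1, 0]
z = -0.5 gives g = -1.25, negative; keep [-1, -0.5]
z = -0.75 gives g = -0.0625, negative; keep [-1, -0.75]
z = -0.875 gives g = 0.4844, positive; keep [-0.875, -0.75]
z = -0.8125 gives g = 0.2148, positive; keep [-0.8125, -0.75]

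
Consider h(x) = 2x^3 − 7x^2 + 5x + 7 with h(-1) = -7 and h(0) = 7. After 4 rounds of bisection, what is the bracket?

midpoint -0.5: h = 2.5 > 0 → [-1, -0.5]
midpoint -0.75: h = -1.53125 < 0 → [-0.75, -0.5]
midpoint -0.625: h = 0.652344 > 0 → [-0.75, -0.625]
midpoint -0.6875: h = -0.396 < 0 → [-0.6875, -0.625]

[-0.6875, -0.625]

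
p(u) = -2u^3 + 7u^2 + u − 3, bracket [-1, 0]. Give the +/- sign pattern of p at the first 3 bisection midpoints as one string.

-+-

p(-0.5) = -1.5 < 0, so the root lies in [-1, -0.5]
p(-0.75) = 1.03125 > 0, so the root lies in [-0.75, -0.5]
p(-0.625) = -0.402344 < 0, so the root lies in [-0.75, -0.625]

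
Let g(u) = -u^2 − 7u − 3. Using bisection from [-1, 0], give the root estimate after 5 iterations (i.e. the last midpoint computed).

-0.46875

u = -0.5 gives g = 0.25, positive; keep [-0.5, 0]
u = -0.25 gives g = -1.3125, negative; keep [-0.5, -0.25]
u = -0.375 gives g = -0.515625, negative; keep [-0.5, -0.375]
u = -0.4375 gives g = -0.1289, negative; keep [-0.5, -0.4375]
u = -0.46875 gives g = 0.0615, positive; keep [-0.46875, -0.4375]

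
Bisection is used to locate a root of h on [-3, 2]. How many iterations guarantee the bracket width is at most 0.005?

10

Width after n steps is 5/2^n. Need 2^n ≥ 5/0.005 = 1000.
2^9 = 512 < 1000 ≤ 2^10 = 1024, so n = 10.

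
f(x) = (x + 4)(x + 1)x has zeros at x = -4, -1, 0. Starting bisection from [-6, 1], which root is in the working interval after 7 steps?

midpoint -2.5: f = 5.625 > 0 → [-6, -2.5]
midpoint -4.25: f = -3.453125 < 0 → [-4.25, -2.5]
midpoint -3.375: f = 5.009766 > 0 → [-4.25, -3.375]
midpoint -3.8125: f = 2.0105 > 0 → [-4.25, -3.8125]
midpoint -4.03125: f = -0.3819 < 0 → [-4.03125, -3.8125]
midpoint -3.921875: f = 0.8953 > 0 → [-4.03125, -3.921875]
midpoint -3.9765625: f = 0.2774 > 0 → [-4.03125, -3.9765625]

-4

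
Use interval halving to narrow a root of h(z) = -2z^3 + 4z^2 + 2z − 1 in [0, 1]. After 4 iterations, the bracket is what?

midpoint 0.5: h = 0.75 > 0 → [0, 0.5]
midpoint 0.25: h = -0.28125 < 0 → [0.25, 0.5]
midpoint 0.375: h = 0.207031 > 0 → [0.25, 0.375]
midpoint 0.3125: h = -0.0454 < 0 → [0.3125, 0.375]

[0.3125, 0.375]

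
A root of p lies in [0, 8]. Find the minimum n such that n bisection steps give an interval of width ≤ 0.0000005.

24

Width after n steps is 8/2^n. Need 2^n ≥ 8/0.0000005 = 16000000.
2^23 = 8388608 < 16000000 ≤ 2^24 = 16777216, so n = 24.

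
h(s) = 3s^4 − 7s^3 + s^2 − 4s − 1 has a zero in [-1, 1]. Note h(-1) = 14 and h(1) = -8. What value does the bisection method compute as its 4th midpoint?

midpoint 0: h = -1 < 0 → [-1, 0]
midpoint -0.5: h = 2.3125 > 0 → [-0.5, 0]
midpoint -0.25: h = 0.183594 > 0 → [-0.25, 0]
midpoint -0.125: h = -0.47 < 0 → [-0.25, -0.125]

-0.125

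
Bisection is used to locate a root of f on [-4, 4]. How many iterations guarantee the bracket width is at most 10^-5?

20

Width after n steps is 8/2^n. Need 2^n ≥ 8/10^-5 = 800000.
2^19 = 524288 < 800000 ≤ 2^20 = 1048576, so n = 20.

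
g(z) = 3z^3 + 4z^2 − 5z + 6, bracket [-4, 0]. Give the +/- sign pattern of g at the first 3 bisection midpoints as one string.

midpoint -2: g = 8 > 0 → [-4, -2]
midpoint -3: g = -24 < 0 → [-3, -2]
midpoint -2.5: g = -3.375 < 0 → [-2.5, -2]

+--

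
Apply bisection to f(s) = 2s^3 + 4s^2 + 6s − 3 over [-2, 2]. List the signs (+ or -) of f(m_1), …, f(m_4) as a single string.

s = 0 gives f = -3, negative; keep [0, 2]
s = 1 gives f = 9, positive; keep [0, 1]
s = 0.5 gives f = 1.25, positive; keep [0, 0.5]
s = 0.25 gives f = -1.2188, negative; keep [0.25, 0.5]

-++-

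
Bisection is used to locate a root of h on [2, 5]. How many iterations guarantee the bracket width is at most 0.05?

Width after n steps is 3/2^n. Need 2^n ≥ 3/0.05 = 60.
2^5 = 32 < 60 ≤ 2^6 = 64, so n = 6.

6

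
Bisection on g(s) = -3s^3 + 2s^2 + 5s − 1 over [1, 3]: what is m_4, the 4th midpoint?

g(2) = -7 < 0, so the root lies in [1, 2]
g(1.5) = 0.875 > 0, so the root lies in [1.5, 2]
g(1.75) = -2.203125 < 0, so the root lies in [1.5, 1.75]
g(1.625) = -0.4668 < 0, so the root lies in [1.5, 1.625]

1.625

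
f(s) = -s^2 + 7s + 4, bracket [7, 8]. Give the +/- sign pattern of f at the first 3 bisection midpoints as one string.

s = 7.5 gives f = 0.25, positive; keep [7.5, 8]
s = 7.75 gives f = -1.8125, negative; keep [7.5, 7.75]
s = 7.625 gives f = -0.765625, negative; keep [7.5, 7.625]

+--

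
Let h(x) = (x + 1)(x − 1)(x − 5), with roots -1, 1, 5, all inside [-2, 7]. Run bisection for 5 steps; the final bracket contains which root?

m = 2.5, h(m) = -13.125 (−); new bracket [2.5, 7]
m = 4.75, h(m) = -5.390625 (−); new bracket [4.75, 7]
m = 5.875, h(m) = 29.326172 (+); new bracket [4.75, 5.875]
m = 5.3125, h(m) = 8.5071 (+); new bracket [4.75, 5.3125]
m = 5.03125, h(m) = 0.7598 (+); new bracket [4.75, 5.03125]

5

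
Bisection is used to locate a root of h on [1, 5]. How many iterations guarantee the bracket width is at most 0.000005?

20

Width after n steps is 4/2^n. Need 2^n ≥ 4/0.000005 = 800000.
2^19 = 524288 < 800000 ≤ 2^20 = 1048576, so n = 20.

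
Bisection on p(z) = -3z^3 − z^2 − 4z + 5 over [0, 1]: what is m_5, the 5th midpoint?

m = 0.5, p(m) = 2.375 (+); new bracket [0.5, 1]
m = 0.75, p(m) = 0.171875 (+); new bracket [0.75, 1]
m = 0.875, p(m) = -1.275391 (−); new bracket [0.75, 0.875]
m = 0.8125, p(m) = -0.5193 (−); new bracket [0.75, 0.8125]
m = 0.78125, p(m) = -0.1659 (−); new bracket [0.75, 0.78125]

0.78125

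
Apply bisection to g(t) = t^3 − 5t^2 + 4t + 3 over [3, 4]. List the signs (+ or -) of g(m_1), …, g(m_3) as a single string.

midpoint 3.5: g = -1.375 < 0 → [3.5, 4]
midpoint 3.75: g = 0.421875 > 0 → [3.5, 3.75]
midpoint 3.625: g = -0.568359 < 0 → [3.625, 3.75]

-+-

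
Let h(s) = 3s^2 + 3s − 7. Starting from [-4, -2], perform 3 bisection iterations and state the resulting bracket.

[-2.25, -2]

m = -3, h(m) = 11 (+); new bracket [-3, -2]
m = -2.5, h(m) = 4.25 (+); new bracket [-2.5, -2]
m = -2.25, h(m) = 1.4375 (+); new bracket [-2.25, -2]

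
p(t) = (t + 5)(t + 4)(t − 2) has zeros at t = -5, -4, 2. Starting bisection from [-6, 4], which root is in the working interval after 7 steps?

midpoint -1: p = -36 < 0 → [-1, 4]
midpoint 1.5: p = -17.875 < 0 → [1.5, 4]
midpoint 2.75: p = 39.234375 > 0 → [1.5, 2.75]
midpoint 2.125: p = 5.4551 > 0 → [1.5, 2.125]
midpoint 1.8125: p = -7.4246 < 0 → [1.8125, 2.125]
midpoint 1.96875: p = -1.2998 < 0 → [1.96875, 2.125]
midpoint 2.046875: p = 1.9974 > 0 → [1.96875, 2.046875]

2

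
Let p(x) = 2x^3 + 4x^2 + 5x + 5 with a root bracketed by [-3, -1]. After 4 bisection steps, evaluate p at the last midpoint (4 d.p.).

m = -2, p(m) = -5 (−); new bracket [-2, -1]
m = -1.5, p(m) = -0.25 (−); new bracket [-1.5, -1]
m = -1.25, p(m) = 1.09375 (+); new bracket [-1.5, -1.25]
m = -1.375, p(m) = 0.4883 (+); new bracket [-1.5, -1.375]

0.4883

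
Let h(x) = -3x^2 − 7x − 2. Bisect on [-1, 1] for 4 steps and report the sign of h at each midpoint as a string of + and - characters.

x = 0 gives h = -2, negative; keep [-1, 0]
x = -0.5 gives h = 0.75, positive; keep [-0.5, 0]
x = -0.25 gives h = -0.4375, negative; keep [-0.5, -0.25]
x = -0.375 gives h = 0.2031, positive; keep [-0.375, -0.25]

-+-+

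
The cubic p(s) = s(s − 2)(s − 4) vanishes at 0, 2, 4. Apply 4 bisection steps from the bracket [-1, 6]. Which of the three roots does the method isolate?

4

s = 2.5 gives p = -1.875, negative; keep [2.5, 6]
s = 4.25 gives p = 2.390625, positive; keep [2.5, 4.25]
s = 3.375 gives p = -2.900391, negative; keep [3.375, 4.25]
s = 3.8125 gives p = -1.2957, negative; keep [3.8125, 4.25]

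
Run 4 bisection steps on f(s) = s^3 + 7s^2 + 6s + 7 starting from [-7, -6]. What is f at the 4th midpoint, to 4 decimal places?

s = -6.5 gives f = -10.875, negative; keep [-6.5, -6]
s = -6.25 gives f = -1.203125, negative; keep [-6.25, -6]
s = -6.125 gives f = 3.076172, positive; keep [-6.25, -6.125]
s = -6.1875 gives f = 0.9817, positive; keep [-6.25, -6.1875]

0.9817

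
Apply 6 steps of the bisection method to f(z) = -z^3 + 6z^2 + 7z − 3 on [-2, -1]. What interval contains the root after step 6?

z = -1.5 gives f = 3.375, positive; keep [-1.5, -1]
z = -1.25 gives f = -0.421875, negative; keep [-1.5, -1.25]
z = -1.375 gives f = 1.318359, positive; keep [-1.375, -1.25]
z = -1.3125 gives f = 0.4094, positive; keep [-1.3125, -1.25]
z = -1.28125 gives f = -0.0158, negative; keep [-1.3125, -1.28125]
z = -1.296875 gives f = 0.1944, positive; keep [-1.296875, -1.28125]

[-1.296875, -1.28125]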